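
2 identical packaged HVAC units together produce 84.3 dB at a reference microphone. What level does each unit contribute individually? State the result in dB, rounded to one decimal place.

2 equal contributions raise the level by 10·log₁₀ 2 = 3.010 dB, so each unit alone gives 84.3 − 3.010.

81.3 dB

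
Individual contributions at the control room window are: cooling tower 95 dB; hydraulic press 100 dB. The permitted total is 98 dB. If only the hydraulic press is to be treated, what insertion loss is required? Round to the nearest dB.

5 dB

Fixed contribution from the other source: Σ 10^(L/10) = 10^(95/10) = 3.162e+09 (95.00 dB).
The limit corresponds to 10^(98/10) = 6.310e+09; subtracting the fixed part leaves 3.147e+09 for the hydraulic press, i.e. 94.98 dB.
Required insertion loss = 100 − 94.98 = 5.02 dB.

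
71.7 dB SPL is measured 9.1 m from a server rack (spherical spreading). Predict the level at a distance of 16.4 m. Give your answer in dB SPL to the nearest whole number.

67 dB SPL

Spherical spreading from a point source gives a 20·log₁₀(r₂/r₁) drop.
L₂ = 71.7 − 20·log₁₀(16.4/9.1) = 71.7 − 5.116 = 66.58 dB SPL.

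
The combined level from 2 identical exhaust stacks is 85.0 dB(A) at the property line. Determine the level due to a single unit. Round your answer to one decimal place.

82.0 dB(A)

2 equal contributions raise the level by 10·log₁₀ 2 = 3.010 dB, so each unit alone gives 85.0 − 3.010.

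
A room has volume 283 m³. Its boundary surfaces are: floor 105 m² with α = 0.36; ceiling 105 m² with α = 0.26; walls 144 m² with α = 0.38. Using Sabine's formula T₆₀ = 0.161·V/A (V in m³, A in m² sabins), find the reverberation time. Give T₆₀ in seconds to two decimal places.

0.38 s

Summing Sᵢαᵢ: 105·0.36 + 105·0.26 + 144·0.38 = 119.82 m².
T₆₀ = 0.161 × 283 / 119.82 = 0.380 s.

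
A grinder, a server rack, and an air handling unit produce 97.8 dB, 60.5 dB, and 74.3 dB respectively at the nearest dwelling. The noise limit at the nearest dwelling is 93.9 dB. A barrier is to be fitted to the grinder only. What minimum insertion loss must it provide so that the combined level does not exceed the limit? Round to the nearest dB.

4 dB

Everything except the grinder sums to 10^(60.5/10) + 10^(74.3/10) = 2.804e+07 in linear terms, 74.48 dB.
To meet 93.9 dB overall, the treated grinder may contribute at most 10^(93.9/10) − 2.804e+07 = 2.427e+09, i.e. 93.85 dB.
Required insertion loss = 97.8 − 93.85 = 3.95 dB.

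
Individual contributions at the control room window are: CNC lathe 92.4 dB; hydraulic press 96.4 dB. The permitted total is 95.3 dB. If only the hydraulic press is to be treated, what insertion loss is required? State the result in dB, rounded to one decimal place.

4.2 dB

Fixed contribution from the other source: Σ 10^(L/10) = 10^(92.4/10) = 1.738e+09 (92.40 dB).
The limit corresponds to 10^(95.3/10) = 3.388e+09; subtracting the fixed part leaves 1.651e+09 for the hydraulic press, i.e. 92.18 dB.
So the hydraulic press must be reduced from 96.4 to 92.18 dB: IL = 4.22 dB.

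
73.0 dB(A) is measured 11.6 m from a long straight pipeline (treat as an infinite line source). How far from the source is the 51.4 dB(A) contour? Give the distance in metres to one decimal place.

1676.7 m

Line-source spreading drops the level by 10·log₁₀(r₂/r₁); inverting, r₂/r₁ = 10^(ΔL/10).
r₂ = 11.6·10^((73.0−51.4)/10) = 11.6·10^(21.6/10) = 1676.71 m.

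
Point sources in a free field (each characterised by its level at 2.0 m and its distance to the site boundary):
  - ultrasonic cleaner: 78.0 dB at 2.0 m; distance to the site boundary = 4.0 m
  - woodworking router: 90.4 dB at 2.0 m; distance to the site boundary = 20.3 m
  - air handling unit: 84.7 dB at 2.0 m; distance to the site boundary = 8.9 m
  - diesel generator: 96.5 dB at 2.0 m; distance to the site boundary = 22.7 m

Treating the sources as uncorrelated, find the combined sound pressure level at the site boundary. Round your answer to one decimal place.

Propagate each source to the receiver with L = L_ref − 20·log₁₀(r/r_ref), then add intensities.
ultrasonic cleaner: 78.0 − 20·log₁₀(4.0/2.0) = 78.0 − 6.02 = 71.98 dB.
woodworking router: 90.4 − 20·log₁₀(20.3/2.0) = 90.4 − 20.13 = 70.27 dB.
air handling unit: 84.7 − 20·log₁₀(8.9/2.0) = 84.7 − 12.97 = 71.73 dB.
diesel generator: 96.5 − 20·log₁₀(22.7/2.0) = 96.5 − 21.10 = 75.40 dB.
Σ 10^(L/10) = 7.599e+07 → L_total = 10·log₁₀(7.599e+07) = 78.81 dB.

78.8 dB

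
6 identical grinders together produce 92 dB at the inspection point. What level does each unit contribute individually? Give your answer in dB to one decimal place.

Dividing the total intensity by 6 lowers the level by 10·log₁₀ 6 = 7.782 dB: L₁ = 92 − 7.782.

84.2 dB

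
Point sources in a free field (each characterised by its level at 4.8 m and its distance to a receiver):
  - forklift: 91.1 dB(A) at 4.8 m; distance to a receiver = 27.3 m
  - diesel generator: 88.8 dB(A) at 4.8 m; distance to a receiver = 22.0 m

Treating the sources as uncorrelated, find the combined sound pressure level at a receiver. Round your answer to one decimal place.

Apply inverse-square spreading to bring every level to the receiver, then sum 10^(L/10).
forklift: 91.1 − 20·log₁₀(27.3/4.8) = 91.1 − 15.10 = 76.00 dB(A).
diesel generator: 88.8 − 20·log₁₀(22.0/4.8) = 88.8 − 13.22 = 75.58 dB(A).
Σ 10^(L/10) = 7.594e+07 → L_total = 10·log₁₀(7.594e+07) = 78.80 dB(A).

78.8 dB(A)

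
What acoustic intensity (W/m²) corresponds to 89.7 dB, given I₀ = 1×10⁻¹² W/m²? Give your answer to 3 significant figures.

0.000933 W/m²

I = I₀·10^(L/10) = 10⁻¹² × 10^(89.7/10) = 10^(-3.030).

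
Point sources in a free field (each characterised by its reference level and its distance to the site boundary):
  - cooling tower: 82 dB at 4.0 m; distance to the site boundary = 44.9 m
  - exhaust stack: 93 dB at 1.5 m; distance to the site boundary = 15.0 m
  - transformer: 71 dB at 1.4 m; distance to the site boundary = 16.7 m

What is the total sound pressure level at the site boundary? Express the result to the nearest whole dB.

73 dB

First find each source's level at the receiver (point-source: −20·log₁₀(r/r_ref)), then combine on an intensity basis.
cooling tower: 82 − 20·log₁₀(44.9/4.0) = 82 − 21.00 = 61.00 dB.
exhaust stack: 93 − 20·log₁₀(15.0/1.5) = 93 − 20.00 = 73.00 dB.
transformer: 71 − 20·log₁₀(16.7/1.4) = 71 − 21.53 = 49.47 dB.
Σ 10^(L/10) = 2.130e+07 → L_total = 10·log₁₀(2.130e+07) = 73.28 dB.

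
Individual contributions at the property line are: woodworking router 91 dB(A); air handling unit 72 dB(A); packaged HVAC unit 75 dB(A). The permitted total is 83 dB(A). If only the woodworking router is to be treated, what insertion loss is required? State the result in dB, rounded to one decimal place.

9.2 dB

Everything except the woodworking router sums to 10^(72/10) + 10^(75/10) = 4.747e+07 in linear terms, 76.76 dB(A).
To meet 83 dB(A) overall, the treated woodworking router may contribute at most 10^(83/10) − 4.747e+07 = 1.521e+08, i.e. 81.82 dB(A).
Required insertion loss = 91 − 81.82 = 9.18 dB.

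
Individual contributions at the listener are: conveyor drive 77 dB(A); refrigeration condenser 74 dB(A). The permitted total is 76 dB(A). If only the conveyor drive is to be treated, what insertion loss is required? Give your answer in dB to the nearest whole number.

5 dB

The untreated sources together contribute 10^(74/10) = 2.512e+07, i.e. 74.00 dB(A).
To meet 76 dB(A) overall, the treated conveyor drive may contribute at most 10^(76/10) − 2.512e+07 = 1.469e+07, i.e. 71.67 dB(A).
So the conveyor drive must be reduced from 77 to 71.67 dB(A): IL = 5.33 dB.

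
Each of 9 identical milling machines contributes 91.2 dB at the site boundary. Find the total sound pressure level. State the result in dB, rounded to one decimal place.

With 9 equal, uncorrelated contributions the intensity is 9× that of one unit, giving a rise of 10·log₁₀ 9.
L_total = 91.2 + 10·log₁₀(9) = 91.2 + 9.542 = 100.74 dB.

100.7 dB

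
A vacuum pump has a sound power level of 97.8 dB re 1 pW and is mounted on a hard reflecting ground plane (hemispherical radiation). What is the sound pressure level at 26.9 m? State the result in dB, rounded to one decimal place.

Free-field hemispherical radiation: L_p = L_w − 10·log₁₀(2π·r²), r = 26.9 m.
2π·r² = 4547 m², 10·log₁₀ of that is 36.577 dB.
L_p = 97.8 − 36.577 = 61.22 dB.

61.2 dB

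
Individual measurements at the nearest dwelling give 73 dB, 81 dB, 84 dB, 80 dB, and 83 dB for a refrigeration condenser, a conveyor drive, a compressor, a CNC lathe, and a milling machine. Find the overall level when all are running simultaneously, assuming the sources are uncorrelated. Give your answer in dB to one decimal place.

Incoherent sources combine by intensity addition: L_total = 10·log₁₀(Σ 10^(L_i/10)).
Σ 10^(L/10) = 10^(73/10) + 10^(81/10) + 10^(84/10) + 10^(80/10) + 10^(83/10) = 6.966e+08.
L_total = 10·log₁₀(6.966e+08) = 88.43 dB.

88.4 dB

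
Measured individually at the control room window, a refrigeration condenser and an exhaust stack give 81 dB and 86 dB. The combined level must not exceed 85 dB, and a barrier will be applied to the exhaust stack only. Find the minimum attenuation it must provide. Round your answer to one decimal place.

Everything except the exhaust stack sums to 10^(81/10) = 1.259e+08 in linear terms, 81.00 dB.
To meet 85 dB overall, the treated exhaust stack may contribute at most 10^(85/10) − 1.259e+08 = 1.903e+08, i.e. 82.80 dB.
Required insertion loss = 86 − 82.80 = 3.20 dB.

3.2 dB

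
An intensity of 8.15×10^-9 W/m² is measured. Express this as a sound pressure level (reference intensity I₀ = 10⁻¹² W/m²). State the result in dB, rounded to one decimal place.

Dividing by I₀ shifts the exponent by 12: I/I₀ = 8.15×10^3.
L = 10·(0.9112 + 3) = 39.11 dB.

39.1 dB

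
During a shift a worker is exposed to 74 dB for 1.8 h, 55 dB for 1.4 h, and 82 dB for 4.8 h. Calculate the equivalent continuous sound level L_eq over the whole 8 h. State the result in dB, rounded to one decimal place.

80.0 dB

L_eq = 10·log₁₀[(1/T)·Σ tᵢ·10^(Lᵢ/10)] with T = 8 h.
Σ tᵢ·10^(Lᵢ/10) = 1.8·10^(74/10) + 1.4·10^(55/10) + 4.8·10^(82/10) = 8.064e+08.
L_eq = 10·log₁₀(8.064e+08/8) = 80.03 dB.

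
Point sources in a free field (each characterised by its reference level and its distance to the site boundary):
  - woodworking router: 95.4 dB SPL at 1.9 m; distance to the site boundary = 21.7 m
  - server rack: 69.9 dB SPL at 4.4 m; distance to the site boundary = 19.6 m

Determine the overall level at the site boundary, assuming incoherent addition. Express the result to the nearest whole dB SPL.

74 dB SPL

Propagate each source to the receiver with L = L_ref − 20·log₁₀(r/r_ref), then add intensities.
woodworking router: 95.4 − 20·log₁₀(21.7/1.9) = 95.4 − 21.15 = 74.25 dB SPL.
server rack: 69.9 − 20·log₁₀(19.6/4.4) = 69.9 − 12.98 = 56.92 dB SPL.
Σ 10^(L/10) = 2.707e+07 → L_total = 10·log₁₀(2.707e+07) = 74.33 dB SPL.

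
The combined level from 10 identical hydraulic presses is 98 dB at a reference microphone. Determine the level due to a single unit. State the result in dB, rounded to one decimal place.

10 equal contributions raise the level by 10·log₁₀ 10 = 10.000 dB, so each unit alone gives 98 − 10.000.

88.0 dB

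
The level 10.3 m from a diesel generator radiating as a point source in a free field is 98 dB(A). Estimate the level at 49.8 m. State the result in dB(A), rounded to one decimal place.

84.3 dB(A)

For a point source, L₂ = L₁ − 20·log₁₀(r₂/r₁).
L₂ = 98 − 20·log₁₀(49.8/10.3) = 98 − 13.688 = 84.31 dB(A).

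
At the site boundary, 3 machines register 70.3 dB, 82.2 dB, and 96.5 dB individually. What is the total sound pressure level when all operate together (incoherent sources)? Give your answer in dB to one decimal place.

96.7 dB

Incoherent sources combine by intensity addition: L_total = 10·log₁₀(Σ 10^(L_i/10)).
Σ 10^(L/10) = 10^(70.3/10) + 10^(82.2/10) + 10^(96.5/10) = 4.644e+09.
L_total = 10·log₁₀(4.644e+09) = 96.67 dB.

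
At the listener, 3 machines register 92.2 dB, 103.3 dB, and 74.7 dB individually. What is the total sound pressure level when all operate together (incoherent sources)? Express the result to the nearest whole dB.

104 dB

For uncorrelated sources the intensities add, so convert each level to linear form, sum, and take 10·log₁₀ of the total.
Σ 10^(L/10) = 10^(92.2/10) + 10^(103.3/10) + 10^(74.7/10) = 2.307e+10.
L_total = 10·log₁₀(2.307e+10) = 103.63 dB.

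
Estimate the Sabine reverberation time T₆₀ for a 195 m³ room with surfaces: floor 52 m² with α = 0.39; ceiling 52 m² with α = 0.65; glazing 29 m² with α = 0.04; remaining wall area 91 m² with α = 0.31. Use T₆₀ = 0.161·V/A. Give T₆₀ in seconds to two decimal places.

A = Σ Sᵢαᵢ = 52·0.39 + 52·0.65 + 29·0.04 + 91·0.31 = 83.45 m².
T₆₀ = 0.161·V/A = 0.161·195/83.45 = 0.376 s.

0.38 s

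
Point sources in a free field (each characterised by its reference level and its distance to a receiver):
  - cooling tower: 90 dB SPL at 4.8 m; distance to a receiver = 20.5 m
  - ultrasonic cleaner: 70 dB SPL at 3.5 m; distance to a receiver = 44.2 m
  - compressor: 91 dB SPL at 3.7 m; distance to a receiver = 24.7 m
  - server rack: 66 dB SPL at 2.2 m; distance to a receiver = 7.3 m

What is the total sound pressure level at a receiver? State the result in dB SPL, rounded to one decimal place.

Propagate each source to the receiver with L = L_ref − 20·log₁₀(r/r_ref), then add intensities.
cooling tower: 90 − 20·log₁₀(20.5/4.8) = 90 − 12.61 = 77.39 dB SPL.
ultrasonic cleaner: 70 − 20·log₁₀(44.2/3.5) = 70 − 22.03 = 47.97 dB SPL.
compressor: 91 − 20·log₁₀(24.7/3.7) = 91 − 16.49 = 74.51 dB SPL.
server rack: 66 − 20·log₁₀(7.3/2.2) = 66 − 10.42 = 55.58 dB SPL.
Σ 10^(L/10) = 8.350e+07 → L_total = 10·log₁₀(8.350e+07) = 79.22 dB SPL.

79.2 dB SPL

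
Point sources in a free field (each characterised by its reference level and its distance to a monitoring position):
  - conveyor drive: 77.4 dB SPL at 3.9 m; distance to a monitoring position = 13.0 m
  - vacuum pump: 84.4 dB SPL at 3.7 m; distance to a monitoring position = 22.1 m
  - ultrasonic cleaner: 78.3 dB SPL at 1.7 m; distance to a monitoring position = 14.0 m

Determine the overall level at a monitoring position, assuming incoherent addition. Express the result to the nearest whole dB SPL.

Propagate each source to the receiver with L = L_ref − 20·log₁₀(r/r_ref), then add intensities.
conveyor drive: 77.4 − 20·log₁₀(13.0/3.9) = 77.4 − 10.46 = 66.94 dB SPL.
vacuum pump: 84.4 − 20·log₁₀(22.1/3.7) = 84.4 − 15.52 = 68.88 dB SPL.
ultrasonic cleaner: 78.3 − 20·log₁₀(14.0/1.7) = 78.3 − 18.31 = 59.99 dB SPL.
Σ 10^(L/10) = 1.366e+07 → L_total = 10·log₁₀(1.366e+07) = 71.36 dB SPL.

71 dB SPL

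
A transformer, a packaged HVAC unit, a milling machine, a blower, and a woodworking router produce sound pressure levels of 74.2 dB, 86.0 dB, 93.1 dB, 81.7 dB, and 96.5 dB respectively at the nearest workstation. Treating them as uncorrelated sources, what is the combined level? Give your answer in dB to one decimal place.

98.5 dB

Incoherent sources combine by intensity addition: L_total = 10·log₁₀(Σ 10^(L_i/10)).
Σ 10^(L/10) = 10^(74.2/10) + 10^(86.0/10) + 10^(93.1/10) + 10^(81.7/10) + 10^(96.5/10) = 7.081e+09.
L_total = 10·log₁₀(7.081e+09) = 98.50 dB.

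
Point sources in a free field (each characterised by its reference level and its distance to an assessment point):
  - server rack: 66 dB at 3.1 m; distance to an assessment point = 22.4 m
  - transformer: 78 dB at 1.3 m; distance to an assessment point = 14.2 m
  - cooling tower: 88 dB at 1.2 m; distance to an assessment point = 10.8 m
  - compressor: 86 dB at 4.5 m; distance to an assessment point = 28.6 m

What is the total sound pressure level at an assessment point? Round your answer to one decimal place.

72.6 dB

First find each source's level at the receiver (point-source: −20·log₁₀(r/r_ref)), then combine on an intensity basis.
server rack: 66 − 20·log₁₀(22.4/3.1) = 66 − 17.18 = 48.82 dB.
transformer: 78 − 20·log₁₀(14.2/1.3) = 78 − 20.77 = 57.23 dB.
cooling tower: 88 − 20·log₁₀(10.8/1.2) = 88 − 19.08 = 68.92 dB.
compressor: 86 − 20·log₁₀(28.6/4.5) = 86 − 16.06 = 69.94 dB.
Σ 10^(L/10) = 1.825e+07 → L_total = 10·log₁₀(1.825e+07) = 72.61 dB.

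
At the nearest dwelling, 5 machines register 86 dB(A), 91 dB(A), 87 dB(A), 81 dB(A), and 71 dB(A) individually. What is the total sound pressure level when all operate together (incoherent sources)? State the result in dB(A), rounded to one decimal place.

93.6 dB(A)

For uncorrelated sources the intensities add, so convert each level to linear form, sum, and take 10·log₁₀ of the total.
Σ 10^(L/10) = 10^(86/10) + 10^(91/10) + 10^(87/10) + 10^(81/10) + 10^(71/10) = 2.297e+09.
L_total = 10·log₁₀(2.297e+09) = 93.61 dB(A).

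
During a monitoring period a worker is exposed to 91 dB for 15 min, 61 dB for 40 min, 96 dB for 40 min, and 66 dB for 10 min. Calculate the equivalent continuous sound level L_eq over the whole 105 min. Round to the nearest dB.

The energy average is taken in the linear domain: L_eq = 10·log₁₀[(Σ tᵢ·10^(Lᵢ/10))/T], T = 105 min.
Σ tᵢ·10^(Lᵢ/10) = 15·10^(91/10) + 40·10^(61/10) + 40·10^(96/10) + 10·10^(66/10) = 1.782e+11.
L_eq = 10·log₁₀(1.782e+11/105) = 92.30 dB.

92 dB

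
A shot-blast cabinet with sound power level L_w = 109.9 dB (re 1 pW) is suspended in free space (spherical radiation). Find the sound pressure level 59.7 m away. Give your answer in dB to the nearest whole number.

The power spreads over a sphere of area 4π·r², so L_p = L_w − 10·log₁₀(4π·r²).
4π·r² = 4.479e+04 m², 10·log₁₀ of that is 46.512 dB.
L_p = 109.9 − 46.512 = 63.39 dB.

63 dB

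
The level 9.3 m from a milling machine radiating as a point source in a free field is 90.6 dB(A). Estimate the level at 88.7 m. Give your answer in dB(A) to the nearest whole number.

For a point source, L₂ = L₁ − 20·log₁₀(r₂/r₁).
L₂ = 90.6 − 20·log₁₀(88.7/9.3) = 90.6 − 19.589 = 71.01 dB(A).

71 dB(A)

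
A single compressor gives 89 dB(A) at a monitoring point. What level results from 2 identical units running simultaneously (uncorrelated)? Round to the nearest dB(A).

92 dB(A)

L_total = L₁ + 10·log₁₀ N for N identical incoherent sources.
L_total = 89 + 10·log₁₀(2) = 89 + 3.010 = 92.01 dB(A).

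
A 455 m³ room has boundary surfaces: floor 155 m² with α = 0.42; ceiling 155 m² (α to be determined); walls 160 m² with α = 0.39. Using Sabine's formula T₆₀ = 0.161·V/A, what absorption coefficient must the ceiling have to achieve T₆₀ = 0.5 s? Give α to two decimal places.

Required total absorption A = 0.161·455/0.5 = 146.51 m².
Absorption from the other surfaces = 155·0.42 + 160·0.39 = 127.50 m², so the ceiling must supply 19.01 m² over 155 m².
α = 19.01/155 = 0.123.

0.12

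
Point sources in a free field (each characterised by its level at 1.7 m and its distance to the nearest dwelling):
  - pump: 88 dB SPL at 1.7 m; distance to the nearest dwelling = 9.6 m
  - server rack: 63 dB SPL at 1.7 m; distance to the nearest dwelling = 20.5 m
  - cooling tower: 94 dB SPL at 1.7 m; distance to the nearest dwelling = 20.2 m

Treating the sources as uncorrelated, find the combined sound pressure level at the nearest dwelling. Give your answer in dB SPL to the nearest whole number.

Propagate each source to the receiver with L = L_ref − 20·log₁₀(r/r_ref), then add intensities.
pump: 88 − 20·log₁₀(9.6/1.7) = 88 − 15.04 = 72.96 dB SPL.
server rack: 63 − 20·log₁₀(20.5/1.7) = 63 − 21.63 = 41.37 dB SPL.
cooling tower: 94 − 20·log₁₀(20.2/1.7) = 94 − 21.50 = 72.50 dB SPL.
Σ 10^(L/10) = 3.759e+07 → L_total = 10·log₁₀(3.759e+07) = 75.75 dB SPL.

76 dB SPL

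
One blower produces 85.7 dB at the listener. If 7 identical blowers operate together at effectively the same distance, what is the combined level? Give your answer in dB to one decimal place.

With 7 equal, uncorrelated contributions the intensity is 7× that of one unit, giving a rise of 10·log₁₀ 7.
L_total = 85.7 + 10·log₁₀(7) = 85.7 + 8.451 = 94.15 dB.

94.2 dB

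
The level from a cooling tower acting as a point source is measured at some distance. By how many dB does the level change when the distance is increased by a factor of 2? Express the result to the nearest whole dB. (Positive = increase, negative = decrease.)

-6 dB

Point-source spreading: ΔL = −20·log₁₀(r₂/r₁).
ΔL = −20·log₁₀(2) = -6.02 dB.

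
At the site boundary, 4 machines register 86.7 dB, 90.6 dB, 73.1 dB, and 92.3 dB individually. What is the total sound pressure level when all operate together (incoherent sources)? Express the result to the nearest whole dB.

95 dB

Incoherent sources combine by intensity addition: L_total = 10·log₁₀(Σ 10^(L_i/10)).
Σ 10^(L/10) = 10^(86.7/10) + 10^(90.6/10) + 10^(73.1/10) + 10^(92.3/10) = 3.335e+09.
L_total = 10·log₁₀(3.335e+09) = 95.23 dB.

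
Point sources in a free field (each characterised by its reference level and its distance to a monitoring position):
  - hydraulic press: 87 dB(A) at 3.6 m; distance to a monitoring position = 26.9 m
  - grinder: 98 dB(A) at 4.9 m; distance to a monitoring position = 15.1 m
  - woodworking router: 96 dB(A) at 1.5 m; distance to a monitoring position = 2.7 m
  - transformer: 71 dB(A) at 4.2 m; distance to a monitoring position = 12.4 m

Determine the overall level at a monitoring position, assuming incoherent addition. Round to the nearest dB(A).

93 dB(A)

Propagate each source to the receiver with L = L_ref − 20·log₁₀(r/r_ref), then add intensities.
hydraulic press: 87 − 20·log₁₀(26.9/3.6) = 87 − 17.47 = 69.53 dB(A).
grinder: 98 − 20·log₁₀(15.1/4.9) = 98 − 9.78 = 88.22 dB(A).
woodworking router: 96 − 20·log₁₀(2.7/1.5) = 96 − 5.11 = 90.89 dB(A).
transformer: 71 − 20·log₁₀(12.4/4.2) = 71 − 9.40 = 61.60 dB(A).
Σ 10^(L/10) = 1.904e+09 → L_total = 10·log₁₀(1.904e+09) = 92.80 dB(A).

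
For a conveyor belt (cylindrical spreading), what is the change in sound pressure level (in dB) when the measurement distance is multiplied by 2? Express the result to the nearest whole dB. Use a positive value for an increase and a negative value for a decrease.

A line source loses 3 dB per doubling of distance; generally ΔL = −10·log₁₀(r₂/r₁).
ΔL = −10·log₁₀(2) = -3.01 dB.

-3 dB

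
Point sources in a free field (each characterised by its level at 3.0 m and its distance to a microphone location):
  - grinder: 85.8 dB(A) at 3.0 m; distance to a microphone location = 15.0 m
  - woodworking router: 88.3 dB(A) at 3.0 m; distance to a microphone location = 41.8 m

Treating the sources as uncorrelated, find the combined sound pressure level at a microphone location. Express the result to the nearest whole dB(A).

73 dB(A)

Propagate each source to the receiver with L = L_ref − 20·log₁₀(r/r_ref), then add intensities.
grinder: 85.8 − 20·log₁₀(15.0/3.0) = 85.8 − 13.98 = 71.82 dB(A).
woodworking router: 88.3 − 20·log₁₀(41.8/3.0) = 88.3 − 22.88 = 65.42 dB(A).
Σ 10^(L/10) = 1.869e+07 → L_total = 10·log₁₀(1.869e+07) = 72.72 dB(A).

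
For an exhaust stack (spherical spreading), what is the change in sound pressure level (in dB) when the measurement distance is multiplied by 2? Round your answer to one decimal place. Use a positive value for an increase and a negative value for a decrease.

-6.0 dB

Point-source spreading: ΔL = −20·log₁₀(r₂/r₁).
ΔL = −20·log₁₀(2) = -6.02 dB.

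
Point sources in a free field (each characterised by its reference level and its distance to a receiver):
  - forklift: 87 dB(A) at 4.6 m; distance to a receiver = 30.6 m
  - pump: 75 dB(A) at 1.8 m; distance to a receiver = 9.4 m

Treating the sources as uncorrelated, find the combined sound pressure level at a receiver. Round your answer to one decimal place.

First find each source's level at the receiver (point-source: −20·log₁₀(r/r_ref)), then combine on an intensity basis.
forklift: 87 − 20·log₁₀(30.6/4.6) = 87 − 16.46 = 70.54 dB(A).
pump: 75 − 20·log₁₀(9.4/1.8) = 75 − 14.36 = 60.64 dB(A).
Σ 10^(L/10) = 1.249e+07 → L_total = 10·log₁₀(1.249e+07) = 70.96 dB(A).

71.0 dB(A)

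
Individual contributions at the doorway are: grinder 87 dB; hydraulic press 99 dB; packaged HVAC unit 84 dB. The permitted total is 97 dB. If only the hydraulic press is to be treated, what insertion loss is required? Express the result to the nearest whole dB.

Everything except the hydraulic press sums to 10^(87/10) + 10^(84/10) = 7.524e+08 in linear terms, 88.76 dB.
The limit corresponds to 10^(97/10) = 5.012e+09; subtracting the fixed part leaves 4.259e+09 for the hydraulic press, i.e. 96.29 dB.
Required insertion loss = 99 − 96.29 = 2.71 dB.

3 dB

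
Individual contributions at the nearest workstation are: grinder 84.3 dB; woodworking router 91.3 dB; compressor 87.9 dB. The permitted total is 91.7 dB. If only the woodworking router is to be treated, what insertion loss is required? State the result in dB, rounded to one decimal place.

3.6 dB

The untreated sources together contribute 10^(84.3/10) + 10^(87.9/10) = 8.857e+08, i.e. 89.47 dB.
To meet 91.7 dB overall, the treated woodworking router may contribute at most 10^(91.7/10) − 8.857e+08 = 5.934e+08, i.e. 87.73 dB.
So the woodworking router must be reduced from 91.3 to 87.73 dB: IL = 3.57 dB.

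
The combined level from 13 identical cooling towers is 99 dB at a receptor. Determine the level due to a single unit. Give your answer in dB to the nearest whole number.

88 dB

For N identical incoherent sources L_total = L₁ + 10·log₁₀ N, so L₁ = 99 − 10·log₁₀(13) = 99 − 11.139.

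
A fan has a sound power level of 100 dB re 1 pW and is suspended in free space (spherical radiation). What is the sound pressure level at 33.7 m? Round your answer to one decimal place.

The power spreads over a sphere of area 4π·r², so L_p = L_w − 10·log₁₀(4π·r²).
4π·r² = 1.427e+04 m², 10·log₁₀ of that is 41.545 dB.
L_p = 100 − 41.545 = 58.46 dB.

58.5 dB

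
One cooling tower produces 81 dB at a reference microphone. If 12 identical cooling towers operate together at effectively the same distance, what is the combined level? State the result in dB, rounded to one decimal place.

91.8 dB

N identical incoherent sources raise the level by 10·log₁₀ N.
L_total = 81 + 10·log₁₀(12) = 81 + 10.792 = 91.79 dB.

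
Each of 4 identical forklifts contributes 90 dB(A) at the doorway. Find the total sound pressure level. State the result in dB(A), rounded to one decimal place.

With 4 equal, uncorrelated contributions the intensity is 4× that of one unit, giving a rise of 10·log₁₀ 4.
L_total = 90 + 10·log₁₀(4) = 90 + 6.021 = 96.02 dB(A).

96.0 dB(A)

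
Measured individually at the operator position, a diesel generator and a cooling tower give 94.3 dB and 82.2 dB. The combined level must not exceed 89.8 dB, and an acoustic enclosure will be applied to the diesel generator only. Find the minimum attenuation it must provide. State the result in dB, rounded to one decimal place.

5.3 dB

The untreated sources together contribute 10^(82.2/10) = 1.660e+08, i.e. 82.20 dB.
To meet 89.8 dB overall, the treated diesel generator may contribute at most 10^(89.8/10) − 1.660e+08 = 7.890e+08, i.e. 88.97 dB.
Required insertion loss = 94.3 − 88.97 = 5.33 dB.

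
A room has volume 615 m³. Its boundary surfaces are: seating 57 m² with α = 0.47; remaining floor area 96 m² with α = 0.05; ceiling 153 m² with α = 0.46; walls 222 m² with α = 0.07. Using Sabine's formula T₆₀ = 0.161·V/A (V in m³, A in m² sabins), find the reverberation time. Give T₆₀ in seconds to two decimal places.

A = Σ Sᵢαᵢ = 57·0.47 + 96·0.05 + 153·0.46 + 222·0.07 = 117.51 m².
T₆₀ = 0.161 × 615 / 117.51 = 0.843 s.

0.84 s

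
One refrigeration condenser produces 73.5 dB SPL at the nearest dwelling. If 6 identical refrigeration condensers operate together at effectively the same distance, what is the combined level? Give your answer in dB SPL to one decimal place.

81.3 dB SPL

L_total = L₁ + 10·log₁₀ N for N identical incoherent sources.
L_total = 73.5 + 10·log₁₀(6) = 73.5 + 7.782 = 81.28 dB SPL.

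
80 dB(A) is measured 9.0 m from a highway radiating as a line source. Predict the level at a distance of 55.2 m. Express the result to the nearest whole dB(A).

Cylindrical spreading from a line source gives a 10·log₁₀(r₂/r₁) drop.
L₂ = 80 − 10·log₁₀(55.2/9.0) = 80 − 7.877 = 72.12 dB(A).

72 dB(A)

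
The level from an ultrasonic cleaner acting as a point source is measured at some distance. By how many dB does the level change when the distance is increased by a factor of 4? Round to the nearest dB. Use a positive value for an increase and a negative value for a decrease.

-12 dB

With spherical spreading the level changes by −20·log₁₀(r₂/r₁).
ΔL = −20·log₁₀(4) = -12.04 dB.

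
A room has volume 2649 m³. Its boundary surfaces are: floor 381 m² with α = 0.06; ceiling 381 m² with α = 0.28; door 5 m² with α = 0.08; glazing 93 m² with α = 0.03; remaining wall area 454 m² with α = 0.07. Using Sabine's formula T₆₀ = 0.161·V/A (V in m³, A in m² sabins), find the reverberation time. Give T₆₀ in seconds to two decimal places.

2.59 s

Total absorption A = 381·0.06 + 381·0.28 + 5·0.08 + 93·0.03 + 454·0.07 = 164.51 m² sabins.
T₆₀ = 0.161 × 2649 / 164.51 = 2.592 s.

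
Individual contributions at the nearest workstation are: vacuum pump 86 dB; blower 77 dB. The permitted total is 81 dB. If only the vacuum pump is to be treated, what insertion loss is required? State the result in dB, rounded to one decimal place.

Everything except the vacuum pump sums to 10^(77/10) = 5.012e+07 in linear terms, 77.00 dB.
To meet 81 dB overall, the treated vacuum pump may contribute at most 10^(81/10) − 5.012e+07 = 7.577e+07, i.e. 78.80 dB.
So the vacuum pump must be reduced from 86 to 78.80 dB: IL = 7.20 dB.

7.2 dB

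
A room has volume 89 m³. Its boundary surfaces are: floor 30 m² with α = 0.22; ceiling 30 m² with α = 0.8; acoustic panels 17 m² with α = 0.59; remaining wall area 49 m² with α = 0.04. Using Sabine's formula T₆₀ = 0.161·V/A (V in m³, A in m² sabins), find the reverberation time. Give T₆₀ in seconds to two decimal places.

Total absorption A = 30·0.22 + 30·0.8 + 17·0.59 + 49·0.04 = 42.59 m² sabins.
T₆₀ = 0.161 × 89 / 42.59 = 0.336 s.

0.34 s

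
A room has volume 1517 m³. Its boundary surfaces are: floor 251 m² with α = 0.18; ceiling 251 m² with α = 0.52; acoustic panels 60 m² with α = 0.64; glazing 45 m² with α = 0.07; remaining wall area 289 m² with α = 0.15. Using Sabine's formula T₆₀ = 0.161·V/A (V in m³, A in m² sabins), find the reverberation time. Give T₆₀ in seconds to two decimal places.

Summing Sᵢαᵢ: 251·0.18 + 251·0.52 + 60·0.64 + 45·0.07 + 289·0.15 = 260.60 m².
T₆₀ = 0.161·V/A = 0.161·1517/260.60 = 0.937 s.

0.94 s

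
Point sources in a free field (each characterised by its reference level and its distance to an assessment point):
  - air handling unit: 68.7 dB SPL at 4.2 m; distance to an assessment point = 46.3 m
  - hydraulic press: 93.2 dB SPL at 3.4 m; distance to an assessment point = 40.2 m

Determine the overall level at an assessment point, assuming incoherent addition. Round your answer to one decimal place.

Apply inverse-square spreading to bring every level to the receiver, then sum 10^(L/10).
air handling unit: 68.7 − 20·log₁₀(46.3/4.2) = 68.7 − 20.85 = 47.85 dB SPL.
hydraulic press: 93.2 − 20·log₁₀(40.2/3.4) = 93.2 − 21.45 = 71.75 dB SPL.
Σ 10^(L/10) = 1.501e+07 → L_total = 10·log₁₀(1.501e+07) = 71.76 dB SPL.

71.8 dB SPL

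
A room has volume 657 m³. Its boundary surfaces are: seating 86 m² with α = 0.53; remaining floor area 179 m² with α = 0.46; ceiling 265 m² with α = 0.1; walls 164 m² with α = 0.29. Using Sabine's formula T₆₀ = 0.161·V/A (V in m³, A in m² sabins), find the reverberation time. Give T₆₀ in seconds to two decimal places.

A = Σ Sᵢαᵢ = 86·0.53 + 179·0.46 + 265·0.1 + 164·0.29 = 201.98 m².
T₆₀ = 0.161·V/A = 0.161·657/201.98 = 0.524 s.

0.52 s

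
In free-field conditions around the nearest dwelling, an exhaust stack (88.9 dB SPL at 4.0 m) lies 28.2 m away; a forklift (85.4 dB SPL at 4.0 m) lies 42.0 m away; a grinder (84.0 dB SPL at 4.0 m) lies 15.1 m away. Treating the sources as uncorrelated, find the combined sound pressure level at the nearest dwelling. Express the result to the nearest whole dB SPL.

First find each source's level at the receiver (point-source: −20·log₁₀(r/r_ref)), then combine on an intensity basis.
exhaust stack: 88.9 − 20·log₁₀(28.2/4.0) = 88.9 − 16.96 = 71.94 dB SPL.
forklift: 85.4 − 20·log₁₀(42.0/4.0) = 85.4 − 20.42 = 64.98 dB SPL.
grinder: 84.0 − 20·log₁₀(15.1/4.0) = 84.0 − 11.54 = 72.46 dB SPL.
Σ 10^(L/10) = 3.639e+07 → L_total = 10·log₁₀(3.639e+07) = 75.61 dB SPL.

76 dB SPL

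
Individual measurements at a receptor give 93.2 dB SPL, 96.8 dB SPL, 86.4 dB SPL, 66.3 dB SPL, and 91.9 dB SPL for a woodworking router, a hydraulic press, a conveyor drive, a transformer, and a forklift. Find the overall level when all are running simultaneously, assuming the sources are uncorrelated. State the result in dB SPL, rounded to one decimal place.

99.5 dB SPL

For uncorrelated sources the intensities add, so convert each level to linear form, sum, and take 10·log₁₀ of the total.
Σ 10^(L/10) = 10^(93.2/10) + 10^(96.8/10) + 10^(86.4/10) + 10^(66.3/10) + 10^(91.9/10) = 8.865e+09.
L_total = 10·log₁₀(8.865e+09) = 99.48 dB SPL.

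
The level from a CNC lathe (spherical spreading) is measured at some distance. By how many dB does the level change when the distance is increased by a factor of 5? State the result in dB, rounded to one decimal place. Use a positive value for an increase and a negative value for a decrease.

-14.0 dB

Point-source spreading: ΔL = −20·log₁₀(r₂/r₁).
ΔL = −20·log₁₀(5) = -13.98 dB.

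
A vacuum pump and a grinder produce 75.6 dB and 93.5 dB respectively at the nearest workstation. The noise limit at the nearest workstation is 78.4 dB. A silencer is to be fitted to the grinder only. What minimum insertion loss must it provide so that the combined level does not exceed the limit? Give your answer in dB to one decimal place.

18.3 dB

The untreated sources together contribute 10^(75.6/10) = 3.631e+07, i.e. 75.60 dB.
The limit corresponds to 10^(78.4/10) = 6.918e+07; subtracting the fixed part leaves 3.288e+07 for the grinder, i.e. 75.17 dB.
So the grinder must be reduced from 93.5 to 75.17 dB: IL = 18.33 dB.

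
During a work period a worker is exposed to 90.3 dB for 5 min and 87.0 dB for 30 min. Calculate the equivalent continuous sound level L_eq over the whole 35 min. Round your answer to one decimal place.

L_eq = 10·log₁₀[(1/T)·Σ tᵢ·10^(Lᵢ/10)] with T = 35 min.
Σ tᵢ·10^(Lᵢ/10) = 5·10^(90.3/10) + 30·10^(87.0/10) = 2.039e+10.
L_eq = 10·log₁₀(2.039e+10/35) = 87.65 dB.

87.7 dB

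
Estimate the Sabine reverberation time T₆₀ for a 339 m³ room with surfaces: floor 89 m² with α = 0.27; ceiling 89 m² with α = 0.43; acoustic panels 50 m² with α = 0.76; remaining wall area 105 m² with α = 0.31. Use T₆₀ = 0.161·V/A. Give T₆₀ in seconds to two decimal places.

Total absorption A = 89·0.27 + 89·0.43 + 50·0.76 + 105·0.31 = 132.85 m² sabins.
T₆₀ = 0.161 × 339 / 132.85 = 0.411 s.

0.41 s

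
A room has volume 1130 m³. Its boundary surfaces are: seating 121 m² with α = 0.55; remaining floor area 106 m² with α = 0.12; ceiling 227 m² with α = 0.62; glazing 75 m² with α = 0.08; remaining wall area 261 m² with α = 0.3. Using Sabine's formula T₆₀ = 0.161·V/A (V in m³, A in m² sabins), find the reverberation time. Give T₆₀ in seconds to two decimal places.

0.60 s

Summing Sᵢαᵢ: 121·0.55 + 106·0.12 + 227·0.62 + 75·0.08 + 261·0.3 = 304.31 m².
T₆₀ = 0.161·V/A = 0.161·1130/304.31 = 0.598 s.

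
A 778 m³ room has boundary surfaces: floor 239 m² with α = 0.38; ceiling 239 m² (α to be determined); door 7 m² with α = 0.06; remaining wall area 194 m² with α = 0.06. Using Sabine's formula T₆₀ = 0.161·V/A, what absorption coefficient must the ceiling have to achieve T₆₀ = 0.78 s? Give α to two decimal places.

A = 0.161·V/T₆₀ = 0.161·778/0.78 = 160.59 m² sabins.
Absorption from the other surfaces = 239·0.38 + 7·0.06 + 194·0.06 = 102.88 m², so the ceiling must supply 57.71 m² over 239 m².
α = 57.71/239 = 0.241.

0.24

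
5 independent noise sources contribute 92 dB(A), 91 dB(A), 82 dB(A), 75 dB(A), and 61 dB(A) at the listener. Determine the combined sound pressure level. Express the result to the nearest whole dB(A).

For uncorrelated sources the intensities add, so convert each level to linear form, sum, and take 10·log₁₀ of the total.
Σ 10^(L/10) = 10^(92/10) + 10^(91/10) + 10^(82/10) + 10^(75/10) + 10^(61/10) = 3.035e+09.
L_total = 10·log₁₀(3.035e+09) = 94.82 dB(A).

95 dB(A)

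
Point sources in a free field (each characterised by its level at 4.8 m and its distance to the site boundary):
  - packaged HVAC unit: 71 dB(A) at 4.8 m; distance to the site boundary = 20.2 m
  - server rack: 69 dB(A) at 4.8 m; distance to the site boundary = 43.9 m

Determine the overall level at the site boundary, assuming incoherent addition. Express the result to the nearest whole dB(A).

First find each source's level at the receiver (point-source: −20·log₁₀(r/r_ref)), then combine on an intensity basis.
packaged HVAC unit: 71 − 20·log₁₀(20.2/4.8) = 71 − 12.48 = 58.52 dB(A).
server rack: 69 − 20·log₁₀(43.9/4.8) = 69 − 19.22 = 49.78 dB(A).
Σ 10^(L/10) = 8.058e+05 → L_total = 10·log₁₀(8.058e+05) = 59.06 dB(A).

59 dB(A)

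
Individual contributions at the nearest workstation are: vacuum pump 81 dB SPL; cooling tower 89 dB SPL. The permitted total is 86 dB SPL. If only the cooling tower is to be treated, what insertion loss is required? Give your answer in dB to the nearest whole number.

5 dB

Fixed contribution from the other source: Σ 10^(L/10) = 10^(81/10) = 1.259e+08 (81.00 dB SPL).
To meet 86 dB SPL overall, the treated cooling tower may contribute at most 10^(86/10) − 1.259e+08 = 2.722e+08, i.e. 84.35 dB SPL.
So the cooling tower must be reduced from 89 to 84.35 dB SPL: IL = 4.65 dB.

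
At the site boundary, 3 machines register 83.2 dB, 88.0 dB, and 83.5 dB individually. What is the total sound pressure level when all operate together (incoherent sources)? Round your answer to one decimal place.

For uncorrelated sources the intensities add, so convert each level to linear form, sum, and take 10·log₁₀ of the total.
Σ 10^(L/10) = 10^(83.2/10) + 10^(88.0/10) + 10^(83.5/10) = 1.064e+09.
L_total = 10·log₁₀(1.064e+09) = 90.27 dB.

90.3 dB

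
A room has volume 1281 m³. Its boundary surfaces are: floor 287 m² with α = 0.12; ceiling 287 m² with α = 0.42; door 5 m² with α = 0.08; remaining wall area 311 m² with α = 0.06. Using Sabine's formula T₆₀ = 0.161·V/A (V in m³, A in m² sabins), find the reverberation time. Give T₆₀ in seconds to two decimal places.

Summing Sᵢαᵢ: 287·0.12 + 287·0.42 + 5·0.08 + 311·0.06 = 174.04 m².
T₆₀ = 0.161·V/A = 0.161·1281/174.04 = 1.185 s.

1.19 s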